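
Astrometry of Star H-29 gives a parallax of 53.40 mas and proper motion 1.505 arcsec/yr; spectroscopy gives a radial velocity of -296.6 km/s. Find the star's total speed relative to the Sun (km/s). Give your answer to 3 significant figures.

d = 1/p = 1/0.05340″ = 18.727 pc.
v_t = 4.740 μ d = 4.740 × 1.505 × 18.727 = 133.59 km/s.
v = √(v_r² + v_t²) = √((-296.6)² + 133.59²) = √105818 = 325.3 km/s.

325 km/s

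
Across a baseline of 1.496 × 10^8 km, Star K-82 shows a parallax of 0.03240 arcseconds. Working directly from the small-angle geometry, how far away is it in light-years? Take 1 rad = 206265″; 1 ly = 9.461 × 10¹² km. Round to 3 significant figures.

θ = 0.03240″ = 0.03240/206265 = 1.5708 × 10^-7 rad.
d = B/θ = (1.496 × 10^8) / (1.5708 × 10^-7) = 9.5238 × 10^14 km = (9.5238 × 10^14) / (9.461 × 10^12) ly = 100.66 ly.

101 ly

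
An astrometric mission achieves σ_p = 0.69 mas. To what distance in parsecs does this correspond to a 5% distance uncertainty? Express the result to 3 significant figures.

σ_d/d = σ_p/p, so the condition is σ_p/p ≤ 0.05, i.e. p ≥ σ_p/0.05.
p_min = 0.69/0.05 = 13.8 mas = 0.0138 arcsec.
d_max = 1/p_min = 1/0.0138 = 72.464 pc.

72.5 pc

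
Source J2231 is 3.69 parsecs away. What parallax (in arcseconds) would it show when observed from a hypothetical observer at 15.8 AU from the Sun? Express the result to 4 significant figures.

p (arcsec) = B (AU) / d (pc).
p = 15.8 / 3.69 = 4.2818 arcsec.

4.282 arcsec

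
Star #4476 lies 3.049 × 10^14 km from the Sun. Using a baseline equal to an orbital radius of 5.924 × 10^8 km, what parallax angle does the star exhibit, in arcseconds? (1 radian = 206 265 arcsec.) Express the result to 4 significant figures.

θ ≈ B/d = (5.924 × 10^8) / (3.049 × 10^14) = 1.9429 × 10^-6 rad.
In arcseconds: 1.9429 × 10^-6 × 206265 = 0.40075″.

0.4008 arcsec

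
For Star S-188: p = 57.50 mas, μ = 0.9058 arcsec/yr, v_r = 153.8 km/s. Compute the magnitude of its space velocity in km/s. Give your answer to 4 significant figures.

171.0 km/s

d = 1/p = 1/0.05750″ = 17.391 pc.
v_t = 4.740 μ d = 4.740 × 0.9058 × 17.391 = 74.668 km/s.
v = √(v_r² + v_t²) = √(153.8² + 74.668²) = √29229.8 = 170.97 km/s.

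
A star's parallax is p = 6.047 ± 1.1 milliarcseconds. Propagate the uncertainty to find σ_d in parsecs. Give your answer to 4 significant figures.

d = 1/p, so σ_d = σ_p / p².
σ_d = 0.00110 / (0.006047)² = 0.00110 / 0.000036566 = 30.083 pc.

30.08 pc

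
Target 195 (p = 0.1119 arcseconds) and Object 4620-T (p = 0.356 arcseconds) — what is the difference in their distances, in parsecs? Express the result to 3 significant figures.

d_A = 1/0.1119″ = 8.9366 pc; d_B = 1/0.3560″ = 2.809 pc.
|d_B − d_A| = |2.809 − 8.9366| = 6.1276 pc.

6.13 pc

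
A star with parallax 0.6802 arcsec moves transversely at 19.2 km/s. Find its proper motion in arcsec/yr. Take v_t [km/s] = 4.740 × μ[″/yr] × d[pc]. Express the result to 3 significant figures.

2.76 arcsec/yr

d = 1/p = 1/0.6802″ = 1.4702 pc.
μ = v_t / (4.74 d) = 19.2 / (4.74 × 1.4702) = 19.2 / 6.9687 = 2.7552 ″/yr.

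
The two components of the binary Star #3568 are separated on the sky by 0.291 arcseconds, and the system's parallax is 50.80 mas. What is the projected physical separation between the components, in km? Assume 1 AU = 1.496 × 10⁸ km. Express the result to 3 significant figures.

8.57 × 10^8 km

d = 1/p = 1/0.05080″ = 19.685 pc.
At distance d (pc), an angle of θ arcsec spans θ·d AU: s = 0.291 × 19.685 = 5.7283 AU.
= 5.7283 × 1.496 × 10⁸ km = 8.5695 × 10^8 km.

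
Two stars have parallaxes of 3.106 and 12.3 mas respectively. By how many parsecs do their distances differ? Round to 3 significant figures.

d_A = 1/0.003106″ = 321.96 pc; d_B = 1/0.01230″ = 81.301 pc.
|d_B − d_A| = |81.301 − 321.96| = 240.66 pc.

241 pc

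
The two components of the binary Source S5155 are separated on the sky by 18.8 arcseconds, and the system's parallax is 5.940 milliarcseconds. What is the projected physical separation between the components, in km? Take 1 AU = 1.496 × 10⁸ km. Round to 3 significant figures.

4.73 × 10^11 km

d = 1/p = 1/0.005940″ = 168.35 pc.
At distance d (pc), an angle of θ arcsec spans θ·d AU: s = 18.8 × 168.35 = 3165 AU.
= 3165 × 1.496 × 10⁸ km = 4.7348 × 10^11 km.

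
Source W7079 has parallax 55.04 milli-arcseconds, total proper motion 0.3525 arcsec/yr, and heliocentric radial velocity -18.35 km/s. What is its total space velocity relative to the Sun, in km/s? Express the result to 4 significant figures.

35.47 km/s

d = 1/p = 1/0.05504″ = 18.169 pc.
v_t = 4.740 μ d = 4.740 × 0.3525 × 18.169 = 30.358 km/s.
v = √(v_r² + v_t²) = √((-18.35)² + 30.358²) = √1258.33 = 35.473 km/s.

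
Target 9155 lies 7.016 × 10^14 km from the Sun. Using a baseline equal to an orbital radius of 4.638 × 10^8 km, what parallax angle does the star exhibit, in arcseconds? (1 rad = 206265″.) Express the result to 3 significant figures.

θ ≈ B/d = (4.638 × 10^8) / (7.016 × 10^14) = 6.6106 × 10^-7 rad.
In arcseconds: 6.6106 × 10^-7 × 206265 = 0.13635″.

0.136 arcsec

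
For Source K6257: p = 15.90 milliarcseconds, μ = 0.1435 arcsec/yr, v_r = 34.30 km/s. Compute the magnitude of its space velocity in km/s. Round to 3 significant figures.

54.8 km/s

d = 1/p = 1/0.01590″ = 62.893 pc.
v_t = 4.740 μ d = 4.740 × 0.1435 × 62.893 = 42.779 km/s.
v = √(v_r² + v_t²) = √(34.30² + 42.779²) = √3006.53 = 54.832 km/s.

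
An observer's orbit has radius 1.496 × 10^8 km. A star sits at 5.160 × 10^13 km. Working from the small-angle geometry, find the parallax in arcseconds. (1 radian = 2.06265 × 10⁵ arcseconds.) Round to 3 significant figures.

0.598 arcsec

θ ≈ B/d = (1.496 × 10^8) / (5.160 × 10^13) = 2.8992 × 10^-6 rad.
In arcseconds: 2.8992 × 10^-6 × 206265 = 0.598″.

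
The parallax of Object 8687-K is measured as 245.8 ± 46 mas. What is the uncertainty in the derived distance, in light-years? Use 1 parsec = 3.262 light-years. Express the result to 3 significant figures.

d = 1/p, so σ_d = σ_p / p².
σ_d = 0.0460 / (0.2458)² = 0.0460 / 0.060418 = 0.76136 pc = 0.76136 × 3.262 ly = 2.4836 ly.

2.48 ly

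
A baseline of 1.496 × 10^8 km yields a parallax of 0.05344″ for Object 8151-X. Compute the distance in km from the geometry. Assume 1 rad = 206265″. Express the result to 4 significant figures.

θ = 0.05344″ = 0.05344/206265 = 2.5908 × 10^-7 rad.
d = B/θ = (1.496 × 10^8) / (2.5908 × 10^-7) = 5.7743 × 10^14 km.

5.774 × 10^14 km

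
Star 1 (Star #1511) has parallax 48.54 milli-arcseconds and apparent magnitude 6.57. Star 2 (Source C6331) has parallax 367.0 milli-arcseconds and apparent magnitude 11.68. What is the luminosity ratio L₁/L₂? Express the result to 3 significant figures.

d₁ = 1/p₁ = 1/0.04854″ = 20.602 pc; d₂ = 1/p₂ = 1/0.3670″ = 2.7248 pc.
M₁ = m₁ − 5 log₁₀ d₁ + 5 = 6.57 − 6.5695 + 5 = 5.0005.
M₂ = 11.68 − 2.1767 + 5 = 14.5033.
L₁/L₂ = 10^(0.4(M₂ − M₁)) = 10^(0.4 × 9.5028) = 10^3.80112 = 6325.9.

L₁/L₂ = 6330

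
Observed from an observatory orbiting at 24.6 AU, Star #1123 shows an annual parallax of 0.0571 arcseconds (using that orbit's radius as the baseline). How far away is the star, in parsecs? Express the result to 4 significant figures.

430.8 pc

With baseline B (in AU) and parallax p (in arcsec), d = B/p parsecs.
d = 24.6 / 0.0571 = 430.82 pc.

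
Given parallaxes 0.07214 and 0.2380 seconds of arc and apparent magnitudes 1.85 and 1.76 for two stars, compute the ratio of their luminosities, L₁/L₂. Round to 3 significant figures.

L₁/L₂ = 10.0

d₁ = 1/p₁ = 1/0.07214″ = 13.862 pc; d₂ = 1/p₂ = 1/0.2380″ = 4.2017 pc.
M₁ = m₁ − 5 log₁₀ d₁ + 5 = 1.85 − 5.7091 + 5 = 1.1409.
M₂ = 1.76 − 3.1171 + 5 = 3.6429.
L₁/L₂ = 10^(0.4(M₂ − M₁)) = 10^(0.4 × 2.5020) = 10^1.00080 = 10.018.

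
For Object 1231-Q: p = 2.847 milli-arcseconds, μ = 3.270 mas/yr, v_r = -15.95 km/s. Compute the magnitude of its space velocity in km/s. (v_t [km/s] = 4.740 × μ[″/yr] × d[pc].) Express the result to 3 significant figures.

d = 1/p = 1/0.002847″ = 351.25 pc.
μ = 3.270 mas/yr = 0.003270 ″/yr.
v_t = 4.740 μ d = 4.740 × 0.003270 × 351.25 = 5.4443 km/s.
v = √(v_r² + v_t²) = √((-15.95)² + 5.4443²) = √284.043 = 16.854 km/s.

16.9 km/s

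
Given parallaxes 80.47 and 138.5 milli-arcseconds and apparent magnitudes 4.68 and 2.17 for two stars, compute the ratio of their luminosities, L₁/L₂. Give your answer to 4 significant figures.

d₁ = 1/p₁ = 1/0.08047″ = 12.427 pc; d₂ = 1/p₂ = 1/0.1385″ = 7.2202 pc.
M₁ = m₁ − 5 log₁₀ d₁ + 5 = 4.68 − 5.4718 + 5 = 4.2082.
M₂ = 2.17 − 4.2927 + 5 = 2.8773.
L₁/L₂ = 10^(0.4(M₂ − M₁)) = 10^(0.4 × (-1.3309)) = 10^(-0.53236) = 0.29352.

L₁/L₂ = 0.2935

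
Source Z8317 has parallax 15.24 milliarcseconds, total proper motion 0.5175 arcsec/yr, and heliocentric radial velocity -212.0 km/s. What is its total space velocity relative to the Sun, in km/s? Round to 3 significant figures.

266 km/s

d = 1/p = 1/0.01524″ = 65.617 pc.
v_t = 4.740 μ d = 4.740 × 0.5175 × 65.617 = 160.96 km/s.
v = √(v_r² + v_t²) = √((-212.0)² + 160.96²) = √70852.1 = 266.18 km/s.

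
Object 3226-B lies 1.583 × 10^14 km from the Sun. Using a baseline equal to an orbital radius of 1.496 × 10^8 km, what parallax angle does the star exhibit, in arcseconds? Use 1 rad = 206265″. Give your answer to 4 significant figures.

θ ≈ B/d = (1.496 × 10^8) / (1.583 × 10^14) = 9.4504 × 10^-7 rad.
In arcseconds: 9.4504 × 10^-7 × 206265 = 0.19493″.

0.1949 arcsec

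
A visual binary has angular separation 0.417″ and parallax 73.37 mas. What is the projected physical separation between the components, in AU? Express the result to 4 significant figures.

d = 1/p = 1/0.07337″ = 13.63 pc.
At distance d (pc), an angle of θ arcsec spans θ·d AU: s = 0.417 × 13.63 = 5.6837 AU.

5.684 AU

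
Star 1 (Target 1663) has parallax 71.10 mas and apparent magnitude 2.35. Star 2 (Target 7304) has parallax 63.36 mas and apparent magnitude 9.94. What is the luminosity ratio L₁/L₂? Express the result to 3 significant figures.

d₁ = 1/p₁ = 1/0.07110″ = 14.065 pc; d₂ = 1/p₂ = 1/0.06336″ = 15.783 pc.
M₁ = m₁ − 5 log₁₀ d₁ + 5 = 2.35 − 5.7407 + 5 = 1.6093.
M₂ = 9.94 − 5.9909 + 5 = 8.9491.
L₁/L₂ = 10^(0.4(M₂ − M₁)) = 10^(0.4 × 7.3398) = 10^2.93592 = 862.82.

L₁/L₂ = 863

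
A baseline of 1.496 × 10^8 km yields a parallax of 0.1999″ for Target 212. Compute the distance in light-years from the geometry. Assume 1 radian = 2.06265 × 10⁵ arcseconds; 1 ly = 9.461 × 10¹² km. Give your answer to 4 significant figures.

θ = 0.1999″ = 0.1999/206265 = 9.6914 × 10^-7 rad.
d = B/θ = (1.496 × 10^8) / (9.6914 × 10^-7) = 1.5436 × 10^14 km = (1.5436 × 10^14) / (9.461 × 10^12) ly = 16.315 ly.

16.32 ly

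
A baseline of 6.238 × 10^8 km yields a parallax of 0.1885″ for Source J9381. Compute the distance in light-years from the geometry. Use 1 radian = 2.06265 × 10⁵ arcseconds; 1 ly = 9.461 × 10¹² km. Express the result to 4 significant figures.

θ = 0.1885″ = 0.1885/206265 = 9.1387 × 10^-7 rad.
d = B/θ = (6.238 × 10^8) / (9.1387 × 10^-7) = 6.8259 × 10^14 km = (6.8259 × 10^14) / (9.461 × 10^12) ly = 72.148 ly.

72.15 ly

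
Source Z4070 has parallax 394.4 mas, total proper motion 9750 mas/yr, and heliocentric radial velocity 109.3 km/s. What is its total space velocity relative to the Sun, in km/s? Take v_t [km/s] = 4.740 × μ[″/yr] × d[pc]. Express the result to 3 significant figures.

d = 1/p = 1/0.3944″ = 2.5355 pc.
μ = 9750 mas/yr = 9.750 ″/yr.
v_t = 4.740 μ d = 4.740 × 9.750 × 2.5355 = 117.18 km/s.
v = √(v_r² + v_t²) = √(109.3² + 117.18²) = √25677.6 = 160.24 km/s.

160 km/s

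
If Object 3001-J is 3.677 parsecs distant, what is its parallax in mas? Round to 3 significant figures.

272 mas

p = 1/d = 1/3.677 = 0.27196 arcsec.
= 0.27196 × 1000 = 271.96 mas.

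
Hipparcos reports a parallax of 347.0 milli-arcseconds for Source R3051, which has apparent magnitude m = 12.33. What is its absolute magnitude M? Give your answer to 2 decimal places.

M = 15.03

d = 1/p = 1/0.3470″ = 2.8818 pc.
m − M = 5 log₁₀(2.8818) − 5 = 2.2983 − 5 = -2.7017.
M = m − (m − M) = 12.33 − (-2.7017) = 15.03.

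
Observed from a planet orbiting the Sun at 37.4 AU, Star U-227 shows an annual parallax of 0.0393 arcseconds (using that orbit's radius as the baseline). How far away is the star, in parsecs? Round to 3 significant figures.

With baseline B (in AU) and parallax p (in arcsec), d = B/p parsecs.
d = 37.4 / 0.0393 = 951.65 pc.

952 pc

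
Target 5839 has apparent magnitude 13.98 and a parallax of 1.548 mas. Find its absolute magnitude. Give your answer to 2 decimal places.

M = 4.93

d = 1/p = 1/0.001548″ = 645.99 pc.
m − M = 5 log₁₀(645.99) − 5 = 14.0511 − 5 = 9.0511.
M = m − (m − M) = 13.98 − 9.0511 = 4.93.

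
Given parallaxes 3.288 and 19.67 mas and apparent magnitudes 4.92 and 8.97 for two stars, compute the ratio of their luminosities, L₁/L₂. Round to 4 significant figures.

d₁ = 1/p₁ = 1/0.003288″ = 304.14 pc; d₂ = 1/p₂ = 1/0.01967″ = 50.839 pc.
M₁ = m₁ − 5 log₁₀ d₁ + 5 = 4.92 − 12.4154 + 5 = -2.4954.
M₂ = 8.97 − 8.5310 + 5 = 5.4390.
L₁/L₂ = 10^(0.4(M₂ − M₁)) = 10^(0.4 × 7.9344) = 10^3.17376 = 1492.

L₁/L₂ = 1492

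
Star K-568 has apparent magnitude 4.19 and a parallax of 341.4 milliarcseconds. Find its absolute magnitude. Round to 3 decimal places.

d = 1/p = 1/0.3414″ = 2.9291 pc.
m − M = 5 log₁₀(2.9291) − 5 = 2.3337 − 5 = -2.6663.
M = m − (m − M) = 4.19 − (-2.6663) = 6.856.

M = 6.856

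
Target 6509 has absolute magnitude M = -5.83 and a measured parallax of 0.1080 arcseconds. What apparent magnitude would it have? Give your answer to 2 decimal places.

m = -6.00

d = 1/p = 1/0.1080″ = 9.2593 pc.
m − M = 5 log₁₀ d − 5 = 5 log₁₀(9.2593) − 5 = 4.8329 − 5 = -0.1671.
m = M + (m − M) = -5.83 + (-0.1671) = -6.00.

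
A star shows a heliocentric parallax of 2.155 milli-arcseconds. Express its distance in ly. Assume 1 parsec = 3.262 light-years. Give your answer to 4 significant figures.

1514 ly

p = 2.155 milli-arcseconds = 0.002155 arcsec.
d = 1/p = 1/0.002155 = 464.04 pc.
In light-years: 464.04 × 3.262 = 1513.7 ly.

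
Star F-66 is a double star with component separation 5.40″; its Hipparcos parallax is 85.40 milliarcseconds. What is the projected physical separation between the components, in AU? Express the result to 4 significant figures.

d = 1/p = 1/0.08540″ = 11.71 pc.
At distance d (pc), an angle of θ arcsec spans θ·d AU: s = 5.40 × 11.71 = 63.234 AU.

63.23 AU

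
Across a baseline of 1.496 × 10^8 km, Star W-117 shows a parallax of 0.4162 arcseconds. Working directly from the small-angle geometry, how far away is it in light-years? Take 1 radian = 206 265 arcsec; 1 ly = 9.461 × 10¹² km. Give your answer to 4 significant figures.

θ = 0.4162″ = 0.4162/206265 = 2.0178 × 10^-6 rad.
d = B/θ = (1.496 × 10^8) / (2.0178 × 10^-6) = 7.4140 × 10^13 km = (7.4140 × 10^13) / (9.461 × 10^12) ly = 7.8364 ly.

7.836 ly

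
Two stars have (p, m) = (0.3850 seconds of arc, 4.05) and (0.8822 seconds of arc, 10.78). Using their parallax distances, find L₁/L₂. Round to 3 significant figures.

d₁ = 1/p₁ = 1/0.3850″ = 2.5974 pc; d₂ = 1/p₂ = 1/0.8822″ = 1.1335 pc.
M₁ = m₁ − 5 log₁₀ d₁ + 5 = 4.05 − 2.0727 + 5 = 6.9773.
M₂ = 10.78 − 0.2721 + 5 = 15.5079.
L₁/L₂ = 10^(0.4(M₂ − M₁)) = 10^(0.4 × 8.5306) = 10^3.41224 = 2583.7.

L₁/L₂ = 2580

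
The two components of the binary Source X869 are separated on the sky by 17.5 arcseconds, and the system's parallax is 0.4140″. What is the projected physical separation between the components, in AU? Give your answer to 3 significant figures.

42.3 AU

d = 1/p = 1/0.4140″ = 2.4155 pc.
At distance d (pc), an angle of θ arcsec spans θ·d AU: s = 17.5 × 2.4155 = 42.271 AU.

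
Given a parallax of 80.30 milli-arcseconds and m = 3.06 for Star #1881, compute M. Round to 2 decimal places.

M = 2.58

d = 1/p = 1/0.08030″ = 12.453 pc.
m − M = 5 log₁₀(12.453) − 5 = 5.4764 − 5 = 0.4764.
M = m − (m − M) = 3.06 − 0.4764 = 2.58.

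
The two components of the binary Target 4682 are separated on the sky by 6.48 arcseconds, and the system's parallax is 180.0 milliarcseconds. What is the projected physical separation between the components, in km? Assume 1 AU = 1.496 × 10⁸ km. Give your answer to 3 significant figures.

5.39 × 10^9 km

d = 1/p = 1/0.1800″ = 5.5556 pc.
At distance d (pc), an angle of θ arcsec spans θ·d AU: s = 6.48 × 5.5556 = 36 AU.
= 36 × 1.496 × 10⁸ km = 5.3856 × 10^9 km.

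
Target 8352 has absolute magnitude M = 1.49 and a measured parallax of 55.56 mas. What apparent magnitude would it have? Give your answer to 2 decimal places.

d = 1/p = 1/0.05556″ = 17.999 pc.
m − M = 5 log₁₀ d − 5 = 5 log₁₀(17.999) − 5 = 6.2762 − 5 = 1.2762.
m = M + (m − M) = 1.49 + 1.2762 = 2.77.

m = 2.77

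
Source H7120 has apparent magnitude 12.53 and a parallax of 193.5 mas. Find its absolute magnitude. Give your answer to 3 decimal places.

d = 1/p = 1/0.1935″ = 5.168 pc.
m − M = 5 log₁₀(5.168) − 5 = 3.5666 − 5 = -1.4334.
M = m − (m − M) = 12.53 − (-1.4334) = 13.963.

M = 13.963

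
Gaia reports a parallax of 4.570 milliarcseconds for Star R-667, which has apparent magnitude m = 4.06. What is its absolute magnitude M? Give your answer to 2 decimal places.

d = 1/p = 1/0.004570″ = 218.82 pc.
m − M = 5 log₁₀(218.82) − 5 = 11.7004 − 5 = 6.7004.
M = m − (m − M) = 4.06 − 6.7004 = -2.64.

M = -2.64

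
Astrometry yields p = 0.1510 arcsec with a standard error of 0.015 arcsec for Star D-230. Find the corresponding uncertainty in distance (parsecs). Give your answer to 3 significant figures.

0.658 pc

d = 1/p, so σ_d = σ_p / p².
σ_d = 0.0150 / (0.1510)² = 0.0150 / 0.022801 = 0.65787 pc.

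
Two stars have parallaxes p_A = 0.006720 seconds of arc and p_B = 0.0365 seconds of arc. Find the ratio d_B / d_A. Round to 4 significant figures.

0.1841

Since d = 1/p, d_B/d_A = p_A/p_B.
= 0.006720 / 0.0365 = 0.18411.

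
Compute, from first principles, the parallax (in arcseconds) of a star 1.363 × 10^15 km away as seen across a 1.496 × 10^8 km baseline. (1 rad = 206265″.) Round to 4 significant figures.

0.02264 arcsec

θ ≈ B/d = (1.496 × 10^8) / (1.363 × 10^15) = 1.0976 × 10^-7 rad.
In arcseconds: 1.0976 × 10^-7 × 206265 = 0.02264″.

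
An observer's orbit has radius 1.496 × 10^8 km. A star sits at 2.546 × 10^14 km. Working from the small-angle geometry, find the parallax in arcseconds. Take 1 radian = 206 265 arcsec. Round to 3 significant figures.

θ ≈ B/d = (1.496 × 10^8) / (2.546 × 10^14) = 5.8759 × 10^-7 rad.
In arcseconds: 5.8759 × 10^-7 × 206265 = 0.1212″.

0.121 arcsec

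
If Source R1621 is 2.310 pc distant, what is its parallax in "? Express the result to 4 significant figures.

p = 1/d = 1/2.31 = 0.4329 arcsec.

0.4329 "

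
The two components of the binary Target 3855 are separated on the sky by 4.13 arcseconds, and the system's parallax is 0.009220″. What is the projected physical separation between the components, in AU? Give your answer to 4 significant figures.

447.9 AU

d = 1/p = 1/0.009220″ = 108.46 pc.
At distance d (pc), an angle of θ arcsec spans θ·d AU: s = 4.13 × 108.46 = 447.94 AU.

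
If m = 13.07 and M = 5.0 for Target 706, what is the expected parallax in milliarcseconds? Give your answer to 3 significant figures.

m − M = 13.07 − 5.0 = 8.07.
d = 10^((m−M)/5 + 1) = 10^2.614 = 411.15 pc.
p = 1/d = 1/411.15 = 0.0024322 arcsec = 2.4322 mas.

2.43 mas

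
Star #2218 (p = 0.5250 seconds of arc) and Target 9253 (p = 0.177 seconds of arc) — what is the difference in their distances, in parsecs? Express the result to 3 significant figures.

3.74 pc

d_A = 1/0.5250″ = 1.9048 pc; d_B = 1/0.1770″ = 5.6497 pc.
|d_B − d_A| = |5.6497 − 1.9048| = 3.7449 pc.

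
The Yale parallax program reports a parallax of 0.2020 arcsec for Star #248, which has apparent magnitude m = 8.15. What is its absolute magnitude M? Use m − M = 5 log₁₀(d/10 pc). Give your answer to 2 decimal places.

M = 9.68

d = 1/p = 1/0.2020″ = 4.9505 pc.
m − M = 5 log₁₀(4.9505) − 5 = 3.4732 − 5 = -1.5268.
M = m − (m − M) = 8.15 − (-1.5268) = 9.68.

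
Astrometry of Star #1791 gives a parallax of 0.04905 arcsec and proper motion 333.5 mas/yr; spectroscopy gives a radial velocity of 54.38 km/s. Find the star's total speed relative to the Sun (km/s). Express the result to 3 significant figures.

d = 1/p = 1/0.04905″ = 20.387 pc.
μ = 333.5 mas/yr = 0.3335 ″/yr.
v_t = 4.740 μ d = 4.740 × 0.3335 × 20.387 = 32.228 km/s.
v = √(v_r² + v_t²) = √(54.38² + 32.228²) = √3995.83 = 63.213 km/s.

63.2 km/s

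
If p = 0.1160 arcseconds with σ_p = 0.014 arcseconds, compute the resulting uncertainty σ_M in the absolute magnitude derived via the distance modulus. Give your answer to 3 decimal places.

σ_M = 0.262 mag

M = m − 5 log₁₀ d + 5 = m + 5 log₁₀ p + 5, so ∂M/∂p = 5/(p ln 10).
σ_M = (5/ln 10) · (σ_p/p) = 2.1715 × 0.014/0.1160 = 2.1715 × 0.12069 = 0.26208.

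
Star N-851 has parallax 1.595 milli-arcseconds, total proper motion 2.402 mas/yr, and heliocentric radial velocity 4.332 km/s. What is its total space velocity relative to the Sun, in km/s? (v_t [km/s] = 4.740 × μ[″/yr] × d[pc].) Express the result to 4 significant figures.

8.350 km/s

d = 1/p = 1/0.001595″ = 626.96 pc.
μ = 2.402 mas/yr = 0.002402 ″/yr.
v_t = 4.740 μ d = 4.740 × 0.002402 × 626.96 = 7.1382 km/s.
v = √(v_r² + v_t²) = √(4.332² + 7.1382²) = √69.7201 = 8.3499 km/s.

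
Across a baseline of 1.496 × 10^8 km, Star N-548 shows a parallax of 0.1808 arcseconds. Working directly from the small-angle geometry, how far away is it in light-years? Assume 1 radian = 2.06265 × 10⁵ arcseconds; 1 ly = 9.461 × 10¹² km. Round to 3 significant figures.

θ = 0.1808″ = 0.1808/206265 = 8.7654 × 10^-7 rad.
d = B/θ = (1.496 × 10^8) / (8.7654 × 10^-7) = 1.7067 × 10^14 km = (1.7067 × 10^14) / (9.461 × 10^12) ly = 18.039 ly.

18.0 ly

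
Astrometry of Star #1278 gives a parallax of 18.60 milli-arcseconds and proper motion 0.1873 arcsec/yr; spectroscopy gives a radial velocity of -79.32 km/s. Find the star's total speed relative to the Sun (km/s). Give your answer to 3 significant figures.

d = 1/p = 1/0.01860″ = 53.763 pc.
v_t = 4.740 μ d = 4.740 × 0.1873 × 53.763 = 47.731 km/s.
v = √(v_r² + v_t²) = √((-79.32)² + 47.731²) = √8569.91 = 92.574 km/s.

92.6 km/s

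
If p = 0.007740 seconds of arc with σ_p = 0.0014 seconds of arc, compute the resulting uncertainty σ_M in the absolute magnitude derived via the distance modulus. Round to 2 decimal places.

M = m − 5 log₁₀ d + 5 = m + 5 log₁₀ p + 5, so ∂M/∂p = 5/(p ln 10).
σ_M = (5/ln 10) · (σ_p/p) = 2.1715 × 0.0014/0.007740 = 2.1715 × 0.18088 = 0.39278.

σ_M = 0.39 mag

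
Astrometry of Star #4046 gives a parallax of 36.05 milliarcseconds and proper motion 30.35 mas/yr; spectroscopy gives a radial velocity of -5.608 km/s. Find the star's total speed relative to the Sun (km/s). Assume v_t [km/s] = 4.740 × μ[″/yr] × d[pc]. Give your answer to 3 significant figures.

6.88 km/s

d = 1/p = 1/0.03605″ = 27.739 pc.
μ = 30.35 mas/yr = 0.03035 ″/yr.
v_t = 4.740 μ d = 4.740 × 0.03035 × 27.739 = 3.9905 km/s.
v = √(v_r² + v_t²) = √((-5.608)² + 3.9905²) = √47.3738 = 6.8829 km/s.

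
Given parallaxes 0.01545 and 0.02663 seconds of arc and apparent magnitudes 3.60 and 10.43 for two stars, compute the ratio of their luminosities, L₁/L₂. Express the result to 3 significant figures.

L₁/L₂ = 1600

d₁ = 1/p₁ = 1/0.01545″ = 64.725 pc; d₂ = 1/p₂ = 1/0.02663″ = 37.552 pc.
M₁ = m₁ − 5 log₁₀ d₁ + 5 = 3.60 − 9.0554 + 5 = -0.4554.
M₂ = 10.43 − 7.8732 + 5 = 7.5568.
L₁/L₂ = 10^(0.4(M₂ − M₁)) = 10^(0.4 × 8.0122) = 10^3.20488 = 1602.8.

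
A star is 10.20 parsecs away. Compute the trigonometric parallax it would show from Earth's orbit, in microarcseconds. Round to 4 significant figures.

98040 μas

p = 1/d = 1/10.2 = 0.098039 arcsec.
= 0.098039 × 10⁶ = 98039 μas.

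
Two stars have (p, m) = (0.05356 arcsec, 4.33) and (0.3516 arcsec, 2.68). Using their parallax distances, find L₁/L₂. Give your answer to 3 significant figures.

d₁ = 1/p₁ = 1/0.05356″ = 18.671 pc; d₂ = 1/p₂ = 1/0.3516″ = 2.8441 pc.
M₁ = m₁ − 5 log₁₀ d₁ + 5 = 4.33 − 6.3558 + 5 = 2.9742.
M₂ = 2.68 − 2.2697 + 5 = 5.4103.
L₁/L₂ = 10^(0.4(M₂ − M₁)) = 10^(0.4 × 2.4361) = 10^0.97444 = 9.4284.

L₁/L₂ = 9.43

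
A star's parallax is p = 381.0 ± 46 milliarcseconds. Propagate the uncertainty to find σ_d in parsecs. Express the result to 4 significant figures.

0.3169 pc

d = 1/p, so σ_d = σ_p / p².
σ_d = 0.0460 / (0.3810)² = 0.0460 / 0.14516 = 0.31689 pc.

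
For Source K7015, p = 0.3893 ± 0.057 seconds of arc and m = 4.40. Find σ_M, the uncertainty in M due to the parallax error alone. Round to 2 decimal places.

σ_M = 0.32 mag

M = m − 5 log₁₀ d + 5 = m + 5 log₁₀ p + 5, so ∂M/∂p = 5/(p ln 10).
σ_M = (5/ln 10) · (σ_p/p) = 2.1715 × 0.057/0.3893 = 2.1715 × 0.14642 = 0.31795.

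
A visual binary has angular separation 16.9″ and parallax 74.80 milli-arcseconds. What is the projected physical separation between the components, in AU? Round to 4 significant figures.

225.9 AU

d = 1/p = 1/0.07480″ = 13.369 pc.
At distance d (pc), an angle of θ arcsec spans θ·d AU: s = 16.9 × 13.369 = 225.94 AU.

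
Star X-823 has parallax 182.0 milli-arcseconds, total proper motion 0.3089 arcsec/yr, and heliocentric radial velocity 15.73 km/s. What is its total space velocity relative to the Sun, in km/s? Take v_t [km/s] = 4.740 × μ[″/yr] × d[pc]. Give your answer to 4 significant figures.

17.67 km/s

d = 1/p = 1/0.1820″ = 5.4945 pc.
v_t = 4.740 μ d = 4.740 × 0.3089 × 5.4945 = 8.045 km/s.
v = √(v_r² + v_t²) = √(15.73² + 8.045²) = √312.155 = 17.668 km/s.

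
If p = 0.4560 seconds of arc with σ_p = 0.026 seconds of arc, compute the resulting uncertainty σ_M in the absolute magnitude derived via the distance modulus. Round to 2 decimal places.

M = m − 5 log₁₀ d + 5 = m + 5 log₁₀ p + 5, so ∂M/∂p = 5/(p ln 10).
σ_M = (5/ln 10) · (σ_p/p) = 2.1715 × 0.026/0.4560 = 2.1715 × 0.057018 = 0.12381.

σ_M = 0.12 mag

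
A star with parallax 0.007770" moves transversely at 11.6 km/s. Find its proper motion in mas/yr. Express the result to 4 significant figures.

d = 1/p = 1/0.007770″ = 128.7 pc.
μ = v_t / (4.74 d) = 11.6 / (4.74 × 128.7) = 11.6 / 610.04 = 0.019015 ″/yr = 19.015 mas/yr.

19.02 mas/yr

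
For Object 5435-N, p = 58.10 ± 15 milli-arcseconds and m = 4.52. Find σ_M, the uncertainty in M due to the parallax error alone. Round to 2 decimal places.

σ_M = 0.56 mag

M = m − 5 log₁₀ d + 5 = m + 5 log₁₀ p + 5, so ∂M/∂p = 5/(p ln 10).
σ_M = (5/ln 10) · (σ_p/p) = 2.1715 × 15/58.10 = 2.1715 × 0.25818 = 0.56064.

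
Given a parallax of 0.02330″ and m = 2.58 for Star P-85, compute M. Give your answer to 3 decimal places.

d = 1/p = 1/0.02330″ = 42.918 pc.
m − M = 5 log₁₀(42.918) − 5 = 8.1632 − 5 = 3.1632.
M = m − (m − M) = 2.58 − 3.1632 = -0.583.

M = -0.583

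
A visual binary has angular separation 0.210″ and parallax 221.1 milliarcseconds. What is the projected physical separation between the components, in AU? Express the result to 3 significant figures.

d = 1/p = 1/0.2211″ = 4.5228 pc.
At distance d (pc), an angle of θ arcsec spans θ·d AU: s = 0.210 × 4.5228 = 0.94979 AU.

0.950 AU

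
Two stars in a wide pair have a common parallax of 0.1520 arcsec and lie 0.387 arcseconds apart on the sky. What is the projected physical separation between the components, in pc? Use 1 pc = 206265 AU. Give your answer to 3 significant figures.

d = 1/p = 1/0.1520″ = 6.5789 pc.
At distance d (pc), an angle of θ arcsec spans θ·d AU: s = 0.387 × 6.5789 = 2.546 AU.
= 2.546 / 206265 = 1.2343 × 10^-5 pc.

1.23 × 10^-5 pc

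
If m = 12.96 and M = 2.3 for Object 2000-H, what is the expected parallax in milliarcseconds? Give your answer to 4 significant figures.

0.7379 mas

m − M = 12.96 − 2.3 = 10.66.
d = 10^((m−M)/5 + 1) = 10^3.132 = 1355.2 pc.
p = 1/d = 1/1355.2 = 0.0007379 arcsec = 0.7379 mas.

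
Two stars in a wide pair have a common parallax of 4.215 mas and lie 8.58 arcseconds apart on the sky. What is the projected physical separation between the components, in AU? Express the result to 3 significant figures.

2040 AU

d = 1/p = 1/0.004215″ = 237.25 pc.
At distance d (pc), an angle of θ arcsec spans θ·d AU: s = 8.58 × 237.25 = 2035.6 AU.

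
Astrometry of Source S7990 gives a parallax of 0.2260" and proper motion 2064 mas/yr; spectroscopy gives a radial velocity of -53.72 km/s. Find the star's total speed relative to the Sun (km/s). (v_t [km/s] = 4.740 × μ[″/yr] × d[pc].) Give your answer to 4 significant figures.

68.99 km/s

d = 1/p = 1/0.2260″ = 4.4248 pc.
μ = 2064 mas/yr = 2.064 ″/yr.
v_t = 4.740 μ d = 4.740 × 2.064 × 4.4248 = 43.289 km/s.
v = √(v_r² + v_t²) = √((-53.72)² + 43.289²) = √4759.78 = 68.991 km/s.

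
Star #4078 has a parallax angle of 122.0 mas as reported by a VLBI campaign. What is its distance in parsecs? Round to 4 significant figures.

8.197 pc

p = 122.0 mas = 0.1220 arcsec.
d = 1/p = 1/0.1220 = 8.1967 pc.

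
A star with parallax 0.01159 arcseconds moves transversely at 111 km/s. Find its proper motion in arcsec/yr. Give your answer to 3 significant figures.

0.271 arcsec/yr

d = 1/p = 1/0.01159″ = 86.281 pc.
μ = v_t / (4.74 d) = 111 / (4.74 × 86.281) = 111 / 408.97 = 0.27141 ″/yr.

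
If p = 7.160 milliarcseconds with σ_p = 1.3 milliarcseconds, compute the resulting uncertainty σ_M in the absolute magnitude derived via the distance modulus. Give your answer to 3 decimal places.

σ_M = 0.394 mag

M = m − 5 log₁₀ d + 5 = m + 5 log₁₀ p + 5, so ∂M/∂p = 5/(p ln 10).
σ_M = (5/ln 10) · (σ_p/p) = 2.1715 × 1.3/7.160 = 2.1715 × 0.18156 = 0.39426.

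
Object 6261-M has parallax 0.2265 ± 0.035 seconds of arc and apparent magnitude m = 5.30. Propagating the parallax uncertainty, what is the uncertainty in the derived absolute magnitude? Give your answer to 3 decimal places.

σ_M = 0.336 mag

M = m − 5 log₁₀ d + 5 = m + 5 log₁₀ p + 5, so ∂M/∂p = 5/(p ln 10).
σ_M = (5/ln 10) · (σ_p/p) = 2.1715 × 0.035/0.2265 = 2.1715 × 0.15453 = 0.33556.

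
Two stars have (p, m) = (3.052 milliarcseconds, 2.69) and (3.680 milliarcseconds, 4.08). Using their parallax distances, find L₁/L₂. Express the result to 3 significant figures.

L₁/L₂ = 5.23

d₁ = 1/p₁ = 1/0.003052″ = 327.65 pc; d₂ = 1/p₂ = 1/0.003680″ = 271.74 pc.
M₁ = m₁ − 5 log₁₀ d₁ + 5 = 2.69 − 12.5771 + 5 = -4.8871.
M₂ = 4.08 − 12.1708 + 5 = -3.0908.
L₁/L₂ = 10^(0.4(M₂ − M₁)) = 10^(0.4 × 1.7963) = 10^0.71852 = 5.2302.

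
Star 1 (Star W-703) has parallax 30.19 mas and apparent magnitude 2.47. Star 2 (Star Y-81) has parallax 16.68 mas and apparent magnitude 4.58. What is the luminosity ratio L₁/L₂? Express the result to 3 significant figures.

L₁/L₂ = 2.13

d₁ = 1/p₁ = 1/0.03019″ = 33.124 pc; d₂ = 1/p₂ = 1/0.01668″ = 59.952 pc.
M₁ = m₁ − 5 log₁₀ d₁ + 5 = 2.47 − 7.6007 + 5 = -0.1307.
M₂ = 4.58 − 8.8890 + 5 = 0.6910.
L₁/L₂ = 10^(0.4(M₂ − M₁)) = 10^(0.4 × 0.8217) = 10^0.32868 = 2.1315.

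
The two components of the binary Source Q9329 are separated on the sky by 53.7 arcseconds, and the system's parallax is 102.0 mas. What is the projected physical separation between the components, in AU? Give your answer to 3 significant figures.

d = 1/p = 1/0.1020″ = 9.8039 pc.
At distance d (pc), an angle of θ arcsec spans θ·d AU: s = 53.7 × 9.8039 = 526.47 AU.

526 AU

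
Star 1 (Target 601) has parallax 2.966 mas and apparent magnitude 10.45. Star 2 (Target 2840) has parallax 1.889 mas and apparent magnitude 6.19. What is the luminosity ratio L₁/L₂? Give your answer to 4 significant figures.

d₁ = 1/p₁ = 1/0.002966″ = 337.15 pc; d₂ = 1/p₂ = 1/0.001889″ = 529.38 pc.
M₁ = m₁ − 5 log₁₀ d₁ + 5 = 10.45 − 12.6391 + 5 = 2.8109.
M₂ = 6.19 − 13.6188 + 5 = -2.4288.
L₁/L₂ = 10^(0.4(M₂ − M₁)) = 10^(0.4 × (-5.2397)) = 10^(-2.09588) = 0.008019.

L₁/L₂ = 0.008019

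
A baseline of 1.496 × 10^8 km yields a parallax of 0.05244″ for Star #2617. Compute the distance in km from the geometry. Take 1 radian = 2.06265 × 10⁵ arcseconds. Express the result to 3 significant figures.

5.88 × 10^14 km

θ = 0.05244″ = 0.05244/206265 = 2.5424 × 10^-7 rad.
d = B/θ = (1.496 × 10^8) / (2.5424 × 10^-7) = 5.8842 × 10^14 km.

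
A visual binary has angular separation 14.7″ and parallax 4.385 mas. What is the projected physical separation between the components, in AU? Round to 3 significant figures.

3350 AU

d = 1/p = 1/0.004385″ = 228.05 pc.
At distance d (pc), an angle of θ arcsec spans θ·d AU: s = 14.7 × 228.05 = 3352.3 AU.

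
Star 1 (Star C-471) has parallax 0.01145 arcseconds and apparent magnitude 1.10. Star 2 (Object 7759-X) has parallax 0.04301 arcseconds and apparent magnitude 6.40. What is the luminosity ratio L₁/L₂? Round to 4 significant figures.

L₁/L₂ = 1860

d₁ = 1/p₁ = 1/0.01145″ = 87.336 pc; d₂ = 1/p₂ = 1/0.04301″ = 23.25 pc.
M₁ = m₁ − 5 log₁₀ d₁ + 5 = 1.10 − 9.7060 + 5 = -3.6060.
M₂ = 6.40 − 6.8321 + 5 = 4.5679.
L₁/L₂ = 10^(0.4(M₂ − M₁)) = 10^(0.4 × 8.1739) = 10^3.26956 = 1860.2.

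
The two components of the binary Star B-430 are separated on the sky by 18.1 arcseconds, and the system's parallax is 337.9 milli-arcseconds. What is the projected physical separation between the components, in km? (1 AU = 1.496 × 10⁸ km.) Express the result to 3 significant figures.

8.01 × 10^9 km

d = 1/p = 1/0.3379″ = 2.9595 pc.
At distance d (pc), an angle of θ arcsec spans θ·d AU: s = 18.1 × 2.9595 = 53.567 AU.
= 53.567 × 1.496 × 10⁸ km = 8.0136 × 10^9 km.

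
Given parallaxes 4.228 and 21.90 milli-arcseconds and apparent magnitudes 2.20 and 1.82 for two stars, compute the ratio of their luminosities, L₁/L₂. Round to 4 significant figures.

L₁/L₂ = 18.91

d₁ = 1/p₁ = 1/0.004228″ = 236.52 pc; d₂ = 1/p₂ = 1/0.02190″ = 45.662 pc.
M₁ = m₁ − 5 log₁₀ d₁ + 5 = 2.20 − 11.8693 + 5 = -4.6693.
M₂ = 1.82 − 8.2978 + 5 = -1.4778.
L₁/L₂ = 10^(0.4(M₂ − M₁)) = 10^(0.4 × 3.1915) = 10^1.27660 = 18.906.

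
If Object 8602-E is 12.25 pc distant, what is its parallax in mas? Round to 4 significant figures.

p = 1/d = 1/12.25 = 0.081633 arcsec.
= 0.081633 × 1000 = 81.633 mas.

81.63 mas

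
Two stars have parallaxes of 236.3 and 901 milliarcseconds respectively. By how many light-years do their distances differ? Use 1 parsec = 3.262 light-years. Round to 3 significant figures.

10.2 ly

d_A = 1/0.2363″ = 4.2319 pc; d_B = 1/0.9010″ = 1.1099 pc.
|d_B − d_A| = |1.1099 − 4.2319| = 3.122 pc = 3.122 × 3.262 ly = 10.184 ly.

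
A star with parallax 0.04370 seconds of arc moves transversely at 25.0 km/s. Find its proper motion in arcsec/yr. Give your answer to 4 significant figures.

0.2305 arcsec/yr

d = 1/p = 1/0.04370″ = 22.883 pc.
μ = v_t / (4.74 d) = 25.0 / (4.74 × 22.883) = 25.0 / 108.47 = 0.23048 ″/yr.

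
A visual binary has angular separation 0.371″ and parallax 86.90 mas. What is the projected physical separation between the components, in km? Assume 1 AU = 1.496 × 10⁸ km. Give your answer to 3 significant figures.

d = 1/p = 1/0.08690″ = 11.507 pc.
At distance d (pc), an angle of θ arcsec spans θ·d AU: s = 0.371 × 11.507 = 4.2691 AU.
= 4.2691 × 1.496 × 10⁸ km = 6.3866 × 10^8 km.

6.39 × 10^8 km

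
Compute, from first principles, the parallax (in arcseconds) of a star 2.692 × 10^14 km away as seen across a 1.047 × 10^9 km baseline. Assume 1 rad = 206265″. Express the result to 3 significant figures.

0.802 arcsec

θ ≈ B/d = (1.047 × 10^9) / (2.692 × 10^14) = 3.8893 × 10^-6 rad.
In arcseconds: 3.8893 × 10^-6 × 206265 = 0.80223″.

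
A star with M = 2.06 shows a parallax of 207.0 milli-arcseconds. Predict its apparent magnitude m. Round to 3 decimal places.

m = 0.480

d = 1/p = 1/0.2070″ = 4.8309 pc.
m − M = 5 log₁₀ d − 5 = 5 log₁₀(4.8309) − 5 = 3.4201 − 5 = -1.5799.
m = M + (m − M) = 2.06 + (-1.5799) = 0.480.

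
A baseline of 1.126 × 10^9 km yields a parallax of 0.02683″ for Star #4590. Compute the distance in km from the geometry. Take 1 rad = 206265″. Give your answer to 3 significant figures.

θ = 0.02683″ = 0.02683/206265 = 1.3008 × 10^-7 rad.
d = B/θ = (1.126 × 10^9) / (1.3008 × 10^-7) = 8.6562 × 10^15 km.

8.66 × 10^15 km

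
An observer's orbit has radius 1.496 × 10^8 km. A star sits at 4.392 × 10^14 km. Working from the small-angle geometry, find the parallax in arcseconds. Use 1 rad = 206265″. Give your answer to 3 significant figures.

0.0703 arcsec

θ ≈ B/d = (1.496 × 10^8) / (4.392 × 10^14) = 3.4062 × 10^-7 rad.
In arcseconds: 3.4062 × 10^-7 × 206265 = 0.070258″.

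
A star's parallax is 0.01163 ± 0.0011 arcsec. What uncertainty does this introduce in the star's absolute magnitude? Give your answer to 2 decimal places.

σ_M = 0.21 mag

M = m − 5 log₁₀ d + 5 = m + 5 log₁₀ p + 5, so ∂M/∂p = 5/(p ln 10).
σ_M = (5/ln 10) · (σ_p/p) = 2.1715 × 0.0011/0.01163 = 2.1715 × 0.094583 = 0.20539.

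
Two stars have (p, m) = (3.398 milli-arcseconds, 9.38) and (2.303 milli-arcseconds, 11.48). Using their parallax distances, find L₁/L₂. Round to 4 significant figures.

d₁ = 1/p₁ = 1/0.003398″ = 294.29 pc; d₂ = 1/p₂ = 1/0.002303″ = 434.22 pc.
M₁ = m₁ − 5 log₁₀ d₁ + 5 = 9.38 − 12.3439 + 5 = 2.0361.
M₂ = 11.48 − 13.1885 + 5 = 3.2915.
L₁/L₂ = 10^(0.4(M₂ − M₁)) = 10^(0.4 × 1.2554) = 10^0.50216 = 3.178.

L₁/L₂ = 3.178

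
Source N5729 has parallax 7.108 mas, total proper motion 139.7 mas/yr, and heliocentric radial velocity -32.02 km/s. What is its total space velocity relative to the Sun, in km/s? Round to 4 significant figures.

98.51 km/s

d = 1/p = 1/0.007108″ = 140.69 pc.
μ = 139.7 mas/yr = 0.1397 ″/yr.
v_t = 4.740 μ d = 4.740 × 0.1397 × 140.69 = 93.162 km/s.
v = √(v_r² + v_t²) = √((-32.02)² + 93.162²) = √9704.44 = 98.511 km/s.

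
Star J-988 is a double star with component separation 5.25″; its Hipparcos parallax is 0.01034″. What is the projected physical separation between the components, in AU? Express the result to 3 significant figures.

d = 1/p = 1/0.01034″ = 96.712 pc.
At distance d (pc), an angle of θ arcsec spans θ·d AU: s = 5.25 × 96.712 = 507.74 AU.

508 AU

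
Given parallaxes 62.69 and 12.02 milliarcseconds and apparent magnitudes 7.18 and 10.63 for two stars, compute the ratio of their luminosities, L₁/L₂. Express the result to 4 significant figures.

d₁ = 1/p₁ = 1/0.06269″ = 15.952 pc; d₂ = 1/p₂ = 1/0.01202″ = 83.195 pc.
M₁ = m₁ − 5 log₁₀ d₁ + 5 = 7.18 − 6.0141 + 5 = 6.1659.
M₂ = 10.63 − 9.6005 + 5 = 6.0295.
L₁/L₂ = 10^(0.4(M₂ − M₁)) = 10^(0.4 × (-0.1364)) = 10^(-0.05456) = 0.88194.

L₁/L₂ = 0.8819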